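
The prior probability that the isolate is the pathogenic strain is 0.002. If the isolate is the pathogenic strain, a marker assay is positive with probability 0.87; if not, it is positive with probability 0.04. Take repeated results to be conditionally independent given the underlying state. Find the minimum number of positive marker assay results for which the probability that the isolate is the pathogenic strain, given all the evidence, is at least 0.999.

Prior odds = 0.002/0.998 = 1/499.
Likelihood ratio of a positive = 0.87/0.04 = 21.75.
Target posterior odds = 0.999/0.001 = 999.
Need (1/499) × 21.75ⁿ ≥ 999, i.e. 21.75ⁿ ≥ 498501.
21.75⁴ = 57289761/256 falls short of 498501 but 21.75⁵ ≈4.86739e+06 reaches it, so n = 5.

5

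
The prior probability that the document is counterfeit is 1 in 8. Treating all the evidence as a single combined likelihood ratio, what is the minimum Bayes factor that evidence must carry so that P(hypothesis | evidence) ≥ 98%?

Prior odds = 0.125/0.875 = 1/7.
Target odds = 0.98/0.02 = 49.
Required Bayes factor = 49 ÷ (1/7) = 343.

343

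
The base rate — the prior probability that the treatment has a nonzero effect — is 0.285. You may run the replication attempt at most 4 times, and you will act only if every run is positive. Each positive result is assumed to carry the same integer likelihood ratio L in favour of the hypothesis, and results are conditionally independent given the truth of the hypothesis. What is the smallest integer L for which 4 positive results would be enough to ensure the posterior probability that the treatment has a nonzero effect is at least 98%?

Prior odds = 0.285/0.715 = 57/143.
Target odds = 0.98/0.02 = 49.
Need L⁴ ≥ 49 ÷ (57/143) = 7007/57.
3⁴ = 81 < 7007/57 ≤ 256 = 4⁴, so L = 4.

4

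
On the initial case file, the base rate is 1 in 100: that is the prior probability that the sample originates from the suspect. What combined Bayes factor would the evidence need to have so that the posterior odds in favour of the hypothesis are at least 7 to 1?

Prior odds = 0.01/0.99 = 1/99.
Target odds = 7.
Required Bayes factor = 7 ÷ (1/99) = 693.

693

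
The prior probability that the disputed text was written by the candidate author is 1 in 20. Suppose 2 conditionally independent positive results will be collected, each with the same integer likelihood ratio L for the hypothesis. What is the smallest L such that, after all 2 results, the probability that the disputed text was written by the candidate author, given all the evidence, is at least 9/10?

Prior odds = 0.05/0.95 = 1/19.
Target odds = 0.9/0.1 = 9.
Need L² ≥ 9 ÷ (1/19) = 171.
13² = 169 < 171 ≤ 196 = 14², so L = 14.

14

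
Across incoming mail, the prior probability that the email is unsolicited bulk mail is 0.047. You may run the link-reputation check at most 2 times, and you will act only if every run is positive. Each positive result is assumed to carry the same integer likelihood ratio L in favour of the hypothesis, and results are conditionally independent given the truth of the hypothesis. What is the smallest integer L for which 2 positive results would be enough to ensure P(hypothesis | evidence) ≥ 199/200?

Prior odds = 0.047/0.953 = 47/953.
Target odds = 0.995/0.005 = 199.
Need L² ≥ 199 ÷ (47/953) = 189647/47.
63² = 3969 < 189647/47 ≤ 4096 = 64², so L = 64.

64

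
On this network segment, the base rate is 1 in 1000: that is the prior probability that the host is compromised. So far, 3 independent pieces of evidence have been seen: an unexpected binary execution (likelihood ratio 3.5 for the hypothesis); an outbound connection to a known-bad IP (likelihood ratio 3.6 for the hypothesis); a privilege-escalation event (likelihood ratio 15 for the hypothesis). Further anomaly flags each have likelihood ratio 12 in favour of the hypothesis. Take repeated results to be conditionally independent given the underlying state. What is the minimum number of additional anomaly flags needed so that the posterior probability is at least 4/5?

2

Prior odds = 0.001/0.999 = 1/999.
Combined Bayes factor of the evidence already in hand = 3.5 × 3.6 × 15 = 189.
Odds after that evidence = (1/999) × 189 = 7/37.
Target odds = 0.8/0.2 = 4.
Need 12ⁿ ≥ 4 ÷ (7/37) = 148/7.
12¹ = 12 falls short of 148/7 but 12² = 144 reaches it, so n = 2.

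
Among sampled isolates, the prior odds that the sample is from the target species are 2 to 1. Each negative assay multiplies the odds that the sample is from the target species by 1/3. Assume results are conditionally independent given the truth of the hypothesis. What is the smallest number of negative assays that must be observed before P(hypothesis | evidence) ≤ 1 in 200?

Prior odds = 2.
Likelihood ratio per negative assay = 1/3.
Target posterior odds = 0.005/0.995 = 1/199.
Need 2 × (1/3)ⁿ ≤ 1/199, i.e. (1/3)ⁿ ≤ 1/398.
(1/3)⁵ = 1/243 is still above 1/398 but (1/3)⁶ = 1/729 is at or below it, so n = 6.

6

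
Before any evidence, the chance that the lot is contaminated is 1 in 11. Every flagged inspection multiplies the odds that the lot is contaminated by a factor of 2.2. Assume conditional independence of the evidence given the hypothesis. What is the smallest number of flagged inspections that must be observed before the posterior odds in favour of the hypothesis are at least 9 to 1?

Prior odds = (1/11)/(10/11) = 0.1.
Likelihood ratio per flagged inspection = 2.2.
Target odds = 9.
Need 0.1 × 2.2ⁿ ≥ 9, i.e. 2.2ⁿ ≥ 90.
2.2⁵ = 51.53632 falls short of 90 but 2.2⁶ = 1771561/15625 reaches it, so n = 6.

6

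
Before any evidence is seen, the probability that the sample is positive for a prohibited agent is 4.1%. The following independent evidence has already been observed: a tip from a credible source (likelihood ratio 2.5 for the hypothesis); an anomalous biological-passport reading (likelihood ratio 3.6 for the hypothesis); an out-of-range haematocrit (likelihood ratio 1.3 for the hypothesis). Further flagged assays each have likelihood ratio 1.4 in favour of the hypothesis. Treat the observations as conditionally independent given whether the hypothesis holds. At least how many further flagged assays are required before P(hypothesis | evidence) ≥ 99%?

16

Prior odds = 0.041/0.959 = 41/959.
Combined Bayes factor of the evidence already in hand = 2.5 × 3.6 × 1.3 = 11.7.
Odds after that evidence = (41/959) × 11.7 = 4797/9590.
Target odds = 0.99/0.01 = 99.
Need 1.4ⁿ ≥ 99 ÷ (4797/9590) = 105490/533.
1.4¹⁵ ≈155.568 falls short of 105490/533 but 1.4¹⁶ ≈217.795 reaches it, so n = 16.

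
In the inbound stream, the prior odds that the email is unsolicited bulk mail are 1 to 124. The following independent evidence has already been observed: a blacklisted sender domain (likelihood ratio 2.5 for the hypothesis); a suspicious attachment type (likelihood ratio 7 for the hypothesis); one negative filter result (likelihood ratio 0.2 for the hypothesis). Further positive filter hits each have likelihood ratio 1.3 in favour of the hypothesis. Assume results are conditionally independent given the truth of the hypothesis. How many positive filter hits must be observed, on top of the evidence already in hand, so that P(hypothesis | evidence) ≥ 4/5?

19

Prior odds = 1/124.
Combined Bayes factor of the evidence already in hand = 2.5 × 7 × 0.2 = 3.5.
Odds after that evidence = (1/124) × 3.5 = 7/248.
Target odds = 0.8/0.2 = 4.
Need 1.3ⁿ ≥ 4 ÷ (7/248) = 992/7.
1.3¹⁸ ≈112.455 falls short of 992/7 but 1.3¹⁹ ≈146.192 reaches it, so n = 19.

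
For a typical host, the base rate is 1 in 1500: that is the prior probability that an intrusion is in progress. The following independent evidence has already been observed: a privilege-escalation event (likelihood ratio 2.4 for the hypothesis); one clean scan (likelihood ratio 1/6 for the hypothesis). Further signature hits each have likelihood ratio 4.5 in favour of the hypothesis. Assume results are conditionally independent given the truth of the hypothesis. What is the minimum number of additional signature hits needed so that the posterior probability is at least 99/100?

Prior odds = (1/1500)/(1499/1500) = 1/1499.
Combined Bayes factor of the evidence already in hand = 2.4 × (1/6) = 0.4.
Odds after that evidence = (1/1499) × 0.4 = 2/7495.
Target odds = 0.99/0.01 = 99.
Need 4.5ⁿ ≥ 99 ÷ (2/7495) = 371002.5.
4.5⁸ = 43046721/256 falls short of 371002.5 but 4.5⁹ = 387420489/512 reaches it, so n = 9.

9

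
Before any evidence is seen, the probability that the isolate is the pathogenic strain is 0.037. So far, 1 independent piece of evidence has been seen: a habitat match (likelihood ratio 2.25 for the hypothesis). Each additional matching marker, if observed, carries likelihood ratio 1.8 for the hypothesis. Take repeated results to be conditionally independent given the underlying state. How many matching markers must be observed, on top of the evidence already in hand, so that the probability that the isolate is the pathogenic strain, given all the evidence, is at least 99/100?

Prior odds = 0.037/0.963 = 37/963.
Bayes factor of the evidence already in hand = 2.25.
Odds after that evidence = (37/963) × 2.25 = 37/428.
Target odds = 0.99/0.01 = 99.
Need 1.8ⁿ ≥ 99 ÷ (37/428) = 42372/37.
1.8¹¹ ≈642.684 falls short of 42372/37 but 1.8¹² ≈1156.83 reaches it, so n = 12.

12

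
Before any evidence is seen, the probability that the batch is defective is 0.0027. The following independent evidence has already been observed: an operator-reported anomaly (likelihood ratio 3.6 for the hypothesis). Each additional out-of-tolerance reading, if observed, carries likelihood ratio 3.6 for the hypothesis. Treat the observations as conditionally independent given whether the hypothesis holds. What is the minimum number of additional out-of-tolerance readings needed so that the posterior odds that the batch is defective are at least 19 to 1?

6

Prior odds = 0.0027/0.9973 = 27/9973.
Bayes factor of the evidence already in hand = 3.6.
Odds after that evidence = (27/9973) × 3.6 = 486/49865.
Target odds = 19.
Need 3.6ⁿ ≥ 19 ÷ (486/49865) = 947435/486.
3.6⁵ = 604.66176 falls short of 947435/486 but 3.6⁶ = 34012224/15625 reaches it, so n = 6.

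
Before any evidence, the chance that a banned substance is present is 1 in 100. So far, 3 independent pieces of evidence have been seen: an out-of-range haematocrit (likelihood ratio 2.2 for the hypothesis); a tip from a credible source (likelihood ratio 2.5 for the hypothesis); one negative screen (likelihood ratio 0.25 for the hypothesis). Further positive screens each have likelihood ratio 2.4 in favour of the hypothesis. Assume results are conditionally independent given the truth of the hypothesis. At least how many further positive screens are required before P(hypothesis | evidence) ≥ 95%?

Prior odds = 0.01/0.99 = 1/99.
Combined Bayes factor of the evidence already in hand = 2.2 × 2.5 × 0.25 = 1.375.
Odds after that evidence = (1/99) × 1.375 = 1/72.
Target odds = 0.95/0.05 = 19.
Need 2.4ⁿ ≥ 19 ÷ (1/72) = 1368.
2.4⁸ = 429981696/390625 falls short of 1368 but 2.4⁹ ≈2641.81 reaches it, so n = 9.

9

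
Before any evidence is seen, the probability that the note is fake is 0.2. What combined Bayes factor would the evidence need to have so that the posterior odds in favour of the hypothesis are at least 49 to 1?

196

Prior odds = 0.2/0.8 = 0.25.
Target odds = 49.
Required Bayes factor = 49 ÷ 0.25 = 196.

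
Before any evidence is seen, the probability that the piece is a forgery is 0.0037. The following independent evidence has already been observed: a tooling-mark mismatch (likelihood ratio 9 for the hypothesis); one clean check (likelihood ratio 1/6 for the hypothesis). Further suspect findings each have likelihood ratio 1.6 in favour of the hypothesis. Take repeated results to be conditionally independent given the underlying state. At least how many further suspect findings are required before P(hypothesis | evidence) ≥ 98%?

20

Prior odds = 0.0037/0.9963 = 37/9963.
Combined Bayes factor of the evidence already in hand = 9 × (1/6) = 1.5.
Odds after that evidence = (37/9963) × 1.5 = 37/6642.
Target odds = 0.98/0.02 = 49.
Need 1.6ⁿ ≥ 49 ÷ (37/6642) = 325458/37.
1.6¹⁹ ≈7555.79 falls short of 325458/37 but 1.6²⁰ ≈12089.3 reaches it, so n = 20.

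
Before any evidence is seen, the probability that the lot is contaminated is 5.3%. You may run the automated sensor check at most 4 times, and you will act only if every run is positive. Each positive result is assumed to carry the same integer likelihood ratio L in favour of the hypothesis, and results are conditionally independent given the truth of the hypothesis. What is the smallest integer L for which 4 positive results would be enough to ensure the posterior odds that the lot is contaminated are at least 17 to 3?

Prior odds = 0.053/0.947 = 53/947.
Target odds = 17/3.
Need L⁴ ≥ 17/3 ÷ (53/947) = 16099/159.
3⁴ = 81 < 16099/159 ≤ 256 = 4⁴, so L = 4.

4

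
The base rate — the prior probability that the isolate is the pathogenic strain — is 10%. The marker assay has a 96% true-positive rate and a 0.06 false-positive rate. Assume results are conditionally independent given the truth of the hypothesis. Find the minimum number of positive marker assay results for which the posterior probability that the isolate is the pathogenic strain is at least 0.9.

2

Prior odds: 0.1 ÷ 0.9 = 1/9.
Likelihood ratio of a positive result = 0.96/0.06 = 16.
Target posterior odds = 0.9/0.1 = 9.
Require 16ⁿ ≥ 9 ÷ (1/9) = 81.
16¹ = 16 falls short of 81 but 16² = 256 reaches it, so n = 2.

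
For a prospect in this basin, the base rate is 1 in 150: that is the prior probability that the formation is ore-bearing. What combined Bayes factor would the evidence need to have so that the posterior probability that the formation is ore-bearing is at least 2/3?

Prior odds = (1/150)/(149/150) = 1/149.
Target odds = (2/3)/(1/3) = 2.
Required Bayes factor = 2 ÷ (1/149) = 298.

298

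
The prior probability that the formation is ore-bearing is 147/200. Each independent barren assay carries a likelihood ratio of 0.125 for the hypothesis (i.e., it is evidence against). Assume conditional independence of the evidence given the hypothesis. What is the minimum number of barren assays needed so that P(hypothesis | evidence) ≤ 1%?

3

Prior odds = 0.735/0.265 = 147/53.
Likelihood ratio per barren assay = 0.125.
Target posterior odds = 0.01/0.99 = 1/99.
Require 0.125ⁿ ≤ 1/99 ÷ (147/53) = 53/14553.
0.125² = 0.015625 is still above 53/14553 but 0.125³ = 0.001953125 is at or below it, so n = 3.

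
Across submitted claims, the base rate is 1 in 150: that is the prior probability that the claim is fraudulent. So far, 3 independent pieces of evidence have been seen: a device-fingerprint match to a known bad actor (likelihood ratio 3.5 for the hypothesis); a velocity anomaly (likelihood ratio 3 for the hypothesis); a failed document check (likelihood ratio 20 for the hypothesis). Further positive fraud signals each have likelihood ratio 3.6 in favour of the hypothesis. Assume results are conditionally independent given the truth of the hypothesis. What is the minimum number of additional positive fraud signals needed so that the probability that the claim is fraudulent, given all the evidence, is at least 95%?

3

Prior odds = (1/150)/(149/150) = 1/149.
Combined Bayes factor of the evidence already in hand = 3.5 × 3 × 20 = 210.
Odds after that evidence = (1/149) × 210 = 210/149.
Target odds = 0.95/0.05 = 19.
Need 3.6ⁿ ≥ 19 ÷ (210/149) = 2831/210.
3.6² = 12.96 falls short of 2831/210 but 3.6³ = 46.656 reaches it, so n = 3.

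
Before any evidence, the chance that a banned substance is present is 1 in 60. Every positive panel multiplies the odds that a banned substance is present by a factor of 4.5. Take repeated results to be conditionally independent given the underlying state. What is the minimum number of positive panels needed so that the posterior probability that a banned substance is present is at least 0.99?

6

Prior odds: (1/60) ÷ (59/60) = 1/59.
Likelihood ratio per positive panel = 4.5.
Target posterior odds = 0.99/0.01 = 99.
Require 4.5ⁿ ≥ 99 ÷ (1/59) = 5841.
4.5⁵ = 1845.28125 falls short of 5841 but 4.5⁶ = 8303.765625 reaches it, so n = 6.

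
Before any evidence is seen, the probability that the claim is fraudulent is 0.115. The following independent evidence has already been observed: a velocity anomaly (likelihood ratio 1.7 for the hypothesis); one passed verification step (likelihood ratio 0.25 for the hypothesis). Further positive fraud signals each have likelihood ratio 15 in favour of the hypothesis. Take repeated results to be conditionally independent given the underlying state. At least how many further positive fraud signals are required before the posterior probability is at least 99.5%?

Prior odds = 0.115/0.885 = 23/177.
Combined Bayes factor of the evidence already in hand = 1.7 × 0.25 = 0.425.
Odds after that evidence = (23/177) × 0.425 = 391/7080.
Target odds = 0.995/0.005 = 199.
Need 15ⁿ ≥ 199 ÷ (391/7080) = 1408920/391.
15³ = 3375 falls short of 1408920/391 but 15⁴ = 50625 reaches it, so n = 4.

4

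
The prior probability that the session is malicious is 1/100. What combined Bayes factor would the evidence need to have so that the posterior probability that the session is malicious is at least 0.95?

Prior odds = 0.01/0.99 = 1/99.
Target odds = 0.95/0.05 = 19.
Required Bayes factor = 19 ÷ (1/99) = 1881.

1881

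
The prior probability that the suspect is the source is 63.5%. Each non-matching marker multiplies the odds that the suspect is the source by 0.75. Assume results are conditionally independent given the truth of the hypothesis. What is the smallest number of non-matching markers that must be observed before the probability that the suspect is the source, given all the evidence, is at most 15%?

Prior odds = 0.635/0.365 = 127/73.
Likelihood ratio per non-matching marker = 0.75.
Target posterior odds = 0.15/0.85 = 3/17.
Require 0.75ⁿ ≤ 3/17 ÷ (127/73) = 219/2159.
0.75⁷ = 2187/16384 is still above 219/2159 but 0.75⁸ = 6561/65536 is at or below it, so n = 8.

8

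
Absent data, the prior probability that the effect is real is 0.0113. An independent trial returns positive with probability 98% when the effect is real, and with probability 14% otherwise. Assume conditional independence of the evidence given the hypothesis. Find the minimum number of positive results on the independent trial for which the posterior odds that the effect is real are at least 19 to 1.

Prior odds: 0.0113 ÷ 0.9887 = 113/9887.
Likelihood ratio of a positive result = 0.98/0.14 = 7.
Target odds = 19.
Require 7ⁿ ≥ 19 ÷ (113/9887) = 187853/113.
7³ = 343 falls short of 187853/113 but 7⁴ = 2401 reaches it, so n = 4.

4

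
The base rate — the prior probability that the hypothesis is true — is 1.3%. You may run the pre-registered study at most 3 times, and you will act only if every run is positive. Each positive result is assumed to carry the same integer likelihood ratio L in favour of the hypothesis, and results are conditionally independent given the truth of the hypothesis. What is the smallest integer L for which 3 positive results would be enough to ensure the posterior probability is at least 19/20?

Prior odds = 0.013/0.987 = 13/987.
Target odds = 0.95/0.05 = 19.
Need L³ ≥ 19 ÷ (13/987) = 18753/13.
11³ = 1331 < 18753/13 ≤ 1728 = 12³, so L = 12.

12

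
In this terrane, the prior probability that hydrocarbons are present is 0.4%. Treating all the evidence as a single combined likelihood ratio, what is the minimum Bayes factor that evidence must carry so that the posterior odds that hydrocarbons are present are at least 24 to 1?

Prior odds = 0.004/0.996 = 1/249.
Target odds = 24.
Required Bayes factor = 24 ÷ (1/249) = 5976.

5976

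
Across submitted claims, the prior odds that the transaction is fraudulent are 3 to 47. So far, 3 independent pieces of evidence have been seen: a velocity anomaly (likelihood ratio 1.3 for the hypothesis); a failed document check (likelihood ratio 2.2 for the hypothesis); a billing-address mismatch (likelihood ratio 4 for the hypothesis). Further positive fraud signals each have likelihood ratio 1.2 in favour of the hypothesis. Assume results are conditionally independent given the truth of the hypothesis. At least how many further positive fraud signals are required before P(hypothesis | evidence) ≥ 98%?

24

Prior odds = 3/47.
Combined Bayes factor of the evidence already in hand = 1.3 × 2.2 × 4 = 11.44.
Odds after that evidence = (3/47) × 11.44 = 858/1175.
Target odds = 0.98/0.02 = 49.
Need 1.2ⁿ ≥ 49 ÷ (858/1175) = 57575/858.
1.2²³ ≈66.2474 falls short of 57575/858 but 1.2²⁴ ≈79.4968 reaches it, so n = 24.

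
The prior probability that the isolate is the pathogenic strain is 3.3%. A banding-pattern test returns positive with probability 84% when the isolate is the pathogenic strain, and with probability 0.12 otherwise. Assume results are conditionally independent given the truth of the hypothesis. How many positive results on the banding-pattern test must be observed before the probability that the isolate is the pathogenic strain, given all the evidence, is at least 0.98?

Prior odds = 0.033/0.967 = 33/967.
Likelihood ratio of a positive result = 0.84/0.12 = 7.
Target odds: 0.98 ÷ 0.02 = 49.
Need (33/967) × 7ⁿ ≥ 49, i.e. 7ⁿ ≥ 47383/33.
7³ = 343 falls short of 47383/33 but 7⁴ = 2401 reaches it, so n = 4.

4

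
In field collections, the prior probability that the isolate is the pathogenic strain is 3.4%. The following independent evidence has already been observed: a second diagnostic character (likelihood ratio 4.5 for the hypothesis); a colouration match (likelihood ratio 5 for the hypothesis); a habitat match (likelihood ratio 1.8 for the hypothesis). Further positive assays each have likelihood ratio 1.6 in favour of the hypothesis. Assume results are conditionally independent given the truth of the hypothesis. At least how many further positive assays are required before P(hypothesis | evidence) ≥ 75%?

Prior odds = 0.034/0.966 = 17/483.
Combined Bayes factor of the evidence already in hand = 4.5 × 5 × 1.8 = 40.5.
Odds after that evidence = (17/483) × 40.5 = 459/322.
Target odds = 0.75/0.25 = 3.
Need 1.6ⁿ ≥ 3 ÷ (459/322) = 322/153.
1.6¹ = 1.6 falls short of 322/153 but 1.6² = 2.56 reaches it, so n = 2.

2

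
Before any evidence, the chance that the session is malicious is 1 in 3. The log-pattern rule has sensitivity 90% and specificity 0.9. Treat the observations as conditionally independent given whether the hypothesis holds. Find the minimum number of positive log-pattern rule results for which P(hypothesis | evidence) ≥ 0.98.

Prior odds: (1/3) ÷ (2/3) = 0.5.
False-positive rate = 1 − 0.9 = 0.1; likelihood ratio of a positive = 0.9/0.1 = 9.
Target odds: 0.98 ÷ 0.02 = 49.
Need 0.5 × 9ⁿ ≥ 49, i.e. 9ⁿ ≥ 98.
9² = 81 falls short of 98 but 9³ = 729 reaches it, so n = 3.

3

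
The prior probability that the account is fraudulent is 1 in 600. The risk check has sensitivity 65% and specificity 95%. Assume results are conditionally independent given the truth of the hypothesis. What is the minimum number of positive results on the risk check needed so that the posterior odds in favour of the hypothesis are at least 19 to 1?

Prior odds = (1/600)/(599/600) = 1/599.
False-positive rate = 1 − 0.95 = 0.05; likelihood ratio of a positive = 0.65/0.05 = 13.
Target odds = 19.
Need (1/599) × 13ⁿ ≥ 19, i.e. 13ⁿ ≥ 11381.
13³ = 2197 falls short of 11381 but 13⁴ = 28561 reaches it, so n = 4.

4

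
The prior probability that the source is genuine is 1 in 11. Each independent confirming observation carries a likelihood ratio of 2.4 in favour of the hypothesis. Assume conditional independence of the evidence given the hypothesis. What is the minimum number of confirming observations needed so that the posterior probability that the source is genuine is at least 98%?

Prior odds: (1/11) ÷ (10/11) = 0.1.
Likelihood ratio per confirming observation = 2.4.
Target odds: 0.98 ÷ 0.02 = 49.
Require 2.4ⁿ ≥ 49 ÷ 0.1 = 490.
2.4⁷ = 35831808/78125 falls short of 490 but 2.4⁸ = 429981696/390625 reaches it, so n = 8.

8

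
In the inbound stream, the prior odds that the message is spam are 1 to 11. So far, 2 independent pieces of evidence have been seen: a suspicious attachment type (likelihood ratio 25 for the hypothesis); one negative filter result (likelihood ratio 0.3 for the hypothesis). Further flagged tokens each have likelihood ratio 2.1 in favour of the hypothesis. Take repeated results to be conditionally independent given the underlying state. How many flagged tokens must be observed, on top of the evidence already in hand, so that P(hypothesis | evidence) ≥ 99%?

Prior odds = 1/11.
Combined Bayes factor of the evidence already in hand = 25 × 0.3 = 7.5.
Odds after that evidence = (1/11) × 7.5 = 15/22.
Target odds = 0.99/0.01 = 99.
Need 2.1ⁿ ≥ 99 ÷ (15/22) = 145.2.
2.1⁶ = 85766121/1000000 falls short of 145.2 but 2.1⁷ ≈180.109 reaches it, so n = 7.

7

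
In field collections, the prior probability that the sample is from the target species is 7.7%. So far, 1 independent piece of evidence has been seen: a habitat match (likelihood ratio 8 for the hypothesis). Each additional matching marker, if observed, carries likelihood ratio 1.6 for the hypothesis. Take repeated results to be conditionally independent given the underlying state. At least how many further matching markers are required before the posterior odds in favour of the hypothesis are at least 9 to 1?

Prior odds = 0.077/0.923 = 77/923.
Bayes factor of the evidence already in hand = 8.
Odds after that evidence = (77/923) × 8 = 616/923.
Target odds = 9.
Need 1.6ⁿ ≥ 9 ÷ (616/923) = 8307/616.
1.6⁵ = 10.48576 falls short of 8307/616 but 1.6⁶ = 262144/15625 reaches it, so n = 6.

6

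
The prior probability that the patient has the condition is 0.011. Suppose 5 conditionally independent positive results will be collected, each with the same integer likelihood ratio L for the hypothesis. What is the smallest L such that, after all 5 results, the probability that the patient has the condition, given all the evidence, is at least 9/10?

4

Prior odds = 0.011/0.989 = 11/989.
Target odds = 0.9/0.1 = 9.
Need L⁵ ≥ 9 ÷ (11/989) = 8901/11.
3⁵ = 243 < 8901/11 ≤ 1024 = 4⁵, so L = 4.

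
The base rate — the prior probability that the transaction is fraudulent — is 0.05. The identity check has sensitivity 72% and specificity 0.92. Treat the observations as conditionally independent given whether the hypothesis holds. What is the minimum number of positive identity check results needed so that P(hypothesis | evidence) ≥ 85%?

3

Prior odds = 0.05/0.95 = 1/19.
False-positive rate = 1 − 0.92 = 0.08; likelihood ratio of a positive = 0.72/0.08 = 9.
Target odds: 0.85 ÷ 0.15 = 17/3.
Require 9ⁿ ≥ 17/3 ÷ (1/19) = 323/3.
9² = 81 falls short of 323/3 but 9³ = 729 reaches it, so n = 3.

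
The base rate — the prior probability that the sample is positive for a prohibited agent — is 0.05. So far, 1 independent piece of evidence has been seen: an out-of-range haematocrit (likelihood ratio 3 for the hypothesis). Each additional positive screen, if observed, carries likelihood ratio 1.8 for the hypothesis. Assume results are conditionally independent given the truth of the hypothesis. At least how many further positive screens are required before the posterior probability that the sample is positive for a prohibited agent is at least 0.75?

Prior odds = 0.05/0.95 = 1/19.
Bayes factor of the evidence already in hand = 3.
Odds after that evidence = (1/19) × 3 = 3/19.
Target odds = 0.75/0.25 = 3.
Need 1.8ⁿ ≥ 3 ÷ (3/19) = 19.
1.8⁵ = 18.89568 falls short of 19 but 1.8⁶ = 531441/15625 reaches it, so n = 6.

6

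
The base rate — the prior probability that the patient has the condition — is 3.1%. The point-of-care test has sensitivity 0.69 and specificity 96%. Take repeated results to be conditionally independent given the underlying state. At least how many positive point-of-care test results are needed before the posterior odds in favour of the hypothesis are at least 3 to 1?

Prior odds = 0.031/0.969 = 31/969.
False-positive rate = 1 − 0.96 = 0.04; likelihood ratio of a positive = 0.69/0.04 = 17.25.
Target odds = 3.
Require 17.25ⁿ ≥ 3 ÷ (31/969) = 2907/31.
17.25¹ = 17.25 falls short of 2907/31 but 17.25² = 297.5625 reaches it, so n = 2.

2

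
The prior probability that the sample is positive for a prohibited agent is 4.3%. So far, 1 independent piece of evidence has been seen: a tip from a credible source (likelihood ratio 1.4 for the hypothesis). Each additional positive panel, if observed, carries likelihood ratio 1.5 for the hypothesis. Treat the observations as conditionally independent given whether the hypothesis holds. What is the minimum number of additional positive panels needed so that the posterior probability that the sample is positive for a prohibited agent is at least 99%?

19

Prior odds = 0.043/0.957 = 43/957.
Bayes factor of the evidence already in hand = 1.4.
Odds after that evidence = (43/957) × 1.4 = 301/4785.
Target odds = 0.99/0.01 = 99.
Need 1.5ⁿ ≥ 99 ÷ (301/4785) = 473715/301.
1.5¹⁸ = 387420489/262144 falls short of 473715/301 but 1.5¹⁹ ≈2216.84 reaches it, so n = 19.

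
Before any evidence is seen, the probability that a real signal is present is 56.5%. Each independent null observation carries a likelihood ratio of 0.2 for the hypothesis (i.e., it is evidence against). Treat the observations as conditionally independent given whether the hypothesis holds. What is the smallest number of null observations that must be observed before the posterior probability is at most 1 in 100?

4

Prior odds = 0.565/0.435 = 113/87.
Likelihood ratio per null observation = 0.2.
Target odds: 0.01 ÷ 0.99 = 1/99.
Need (113/87) × 0.2ⁿ ≤ 1/99, i.e. 0.2ⁿ ≤ 29/3729.
0.2³ = 0.008 is still above 29/3729 but 0.2⁴ = 0.0016 is at or below it, so n = 4.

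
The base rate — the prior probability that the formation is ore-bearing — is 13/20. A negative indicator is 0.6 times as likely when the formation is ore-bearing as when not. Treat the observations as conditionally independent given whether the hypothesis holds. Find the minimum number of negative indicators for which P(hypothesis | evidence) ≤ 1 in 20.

7

Prior odds: 0.65 ÷ 0.35 = 13/7.
Likelihood ratio per negative indicator = 0.6.
Target posterior odds = 0.05/0.95 = 1/19.
Require 0.6ⁿ ≤ 1/19 ÷ (13/7) = 7/247.
0.6⁶ = 729/15625 is still above 7/247 but 0.6⁷ = 2187/78125 is at or below it, so n = 7.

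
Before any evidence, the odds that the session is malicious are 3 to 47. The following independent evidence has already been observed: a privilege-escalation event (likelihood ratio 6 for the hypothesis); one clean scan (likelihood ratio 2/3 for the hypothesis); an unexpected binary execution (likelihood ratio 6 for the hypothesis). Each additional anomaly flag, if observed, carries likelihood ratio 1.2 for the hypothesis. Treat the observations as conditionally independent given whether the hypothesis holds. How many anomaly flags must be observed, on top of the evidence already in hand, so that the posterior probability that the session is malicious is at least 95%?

Prior odds = 3/47.
Combined Bayes factor of the evidence already in hand = 6 × (2/3) × 6 = 24.
Odds after that evidence = (3/47) × 24 = 72/47.
Target odds = 0.95/0.05 = 19.
Need 1.2ⁿ ≥ 19 ÷ (72/47) = 893/72.
1.2¹³ ≈10.6993 falls short of 893/72 but 1.2¹⁴ ≈12.8392 reaches it, so n = 14.

14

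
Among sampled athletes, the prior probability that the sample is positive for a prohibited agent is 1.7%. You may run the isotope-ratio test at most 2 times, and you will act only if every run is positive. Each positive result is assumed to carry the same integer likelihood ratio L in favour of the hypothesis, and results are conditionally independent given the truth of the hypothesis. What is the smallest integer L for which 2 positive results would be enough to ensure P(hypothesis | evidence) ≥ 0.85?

19

Prior odds = 0.017/0.983 = 17/983.
Target odds = 0.85/0.15 = 17/3.
Need L² ≥ 17/3 ÷ (17/983) = 983/3.
18² = 324 < 983/3 ≤ 361 = 19², so L = 19.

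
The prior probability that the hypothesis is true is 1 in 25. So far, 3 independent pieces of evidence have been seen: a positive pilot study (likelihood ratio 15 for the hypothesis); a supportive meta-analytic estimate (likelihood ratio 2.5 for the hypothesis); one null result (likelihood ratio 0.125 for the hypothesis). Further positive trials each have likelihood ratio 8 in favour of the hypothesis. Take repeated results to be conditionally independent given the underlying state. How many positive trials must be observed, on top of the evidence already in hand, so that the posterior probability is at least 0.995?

4

Prior odds = 0.04/0.96 = 1/24.
Combined Bayes factor of the evidence already in hand = 15 × 2.5 × 0.125 = 4.6875.
Odds after that evidence = (1/24) × 4.6875 = 0.1953125.
Target odds = 0.995/0.005 = 199.
Need 8ⁿ ≥ 199 ÷ 0.1953125 = 1018.88.
8³ = 512 falls short of 1018.88 but 8⁴ = 4096 reaches it, so n = 4.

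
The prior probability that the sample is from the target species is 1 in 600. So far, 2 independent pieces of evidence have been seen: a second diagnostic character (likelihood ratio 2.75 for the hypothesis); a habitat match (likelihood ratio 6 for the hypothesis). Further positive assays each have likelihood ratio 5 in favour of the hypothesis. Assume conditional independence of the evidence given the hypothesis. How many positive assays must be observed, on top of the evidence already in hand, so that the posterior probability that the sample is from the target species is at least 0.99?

6

Prior odds = (1/600)/(599/600) = 1/599.
Combined Bayes factor of the evidence already in hand = 2.75 × 6 = 16.5.
Odds after that evidence = (1/599) × 16.5 = 33/1198.
Target odds = 0.99/0.01 = 99.
Need 5ⁿ ≥ 99 ÷ (33/1198) = 3594.
5⁵ = 3125 falls short of 3594 but 5⁶ = 15625 reaches it, so n = 6.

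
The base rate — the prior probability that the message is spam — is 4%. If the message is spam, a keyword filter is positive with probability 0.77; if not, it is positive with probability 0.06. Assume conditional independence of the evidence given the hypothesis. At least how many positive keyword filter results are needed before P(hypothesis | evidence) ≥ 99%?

Prior odds: 0.04 ÷ 0.96 = 1/24.
Likelihood ratio of a positive = 0.77/0.06 = 77/6.
Target odds: 0.99 ÷ 0.01 = 99.
Require (77/6)ⁿ ≥ 99 ÷ (1/24) = 2376.
(77/6)³ = 456533/216 falls short of 2376 but (77/6)⁴ = 35153041/1296 reaches it, so n = 4.

4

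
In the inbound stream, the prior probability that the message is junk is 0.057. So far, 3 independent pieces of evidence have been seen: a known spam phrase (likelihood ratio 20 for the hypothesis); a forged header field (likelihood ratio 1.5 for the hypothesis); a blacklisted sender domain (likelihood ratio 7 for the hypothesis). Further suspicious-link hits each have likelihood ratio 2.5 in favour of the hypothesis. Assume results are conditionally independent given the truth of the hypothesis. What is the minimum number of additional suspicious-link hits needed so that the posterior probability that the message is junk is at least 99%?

Prior odds = 0.057/0.943 = 57/943.
Combined Bayes factor of the evidence already in hand = 20 × 1.5 × 7 = 210.
Odds after that evidence = (57/943) × 210 = 11970/943.
Target odds = 0.99/0.01 = 99.
Need 2.5ⁿ ≥ 99 ÷ (11970/943) = 10373/1330.
2.5² = 6.25 falls short of 10373/1330 but 2.5³ = 15.625 reaches it, so n = 3.

3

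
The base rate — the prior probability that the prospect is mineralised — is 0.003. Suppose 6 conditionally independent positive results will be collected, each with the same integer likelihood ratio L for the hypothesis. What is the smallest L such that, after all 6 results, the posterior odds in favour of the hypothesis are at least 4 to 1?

Prior odds = 0.003/0.997 = 3/997.
Target odds = 4.
Need L⁶ ≥ 4 ÷ (3/997) = 3988/3.
3⁶ = 729 < 3988/3 ≤ 4096 = 4⁶, so L = 4.

4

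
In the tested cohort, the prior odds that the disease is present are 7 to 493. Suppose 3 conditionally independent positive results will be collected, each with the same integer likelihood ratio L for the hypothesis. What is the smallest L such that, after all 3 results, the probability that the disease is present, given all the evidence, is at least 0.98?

Prior odds = 7/493.
Target odds = 0.98/0.02 = 49.
Need L³ ≥ 49 ÷ (7/493) = 3451.
15³ = 3375 < 3451 ≤ 4096 = 16³, so L = 16.

16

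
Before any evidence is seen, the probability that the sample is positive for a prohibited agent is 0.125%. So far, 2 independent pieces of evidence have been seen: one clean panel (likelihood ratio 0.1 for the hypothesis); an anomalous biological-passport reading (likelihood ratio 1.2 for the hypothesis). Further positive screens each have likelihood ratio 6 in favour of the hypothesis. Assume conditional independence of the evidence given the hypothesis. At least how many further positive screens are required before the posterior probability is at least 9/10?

Prior odds = 0.00125/0.99875 = 1/799.
Combined Bayes factor of the evidence already in hand = 0.1 × 1.2 = 0.12.
Odds after that evidence = (1/799) × 0.12 = 3/19975.
Target odds = 0.9/0.1 = 9.
Need 6ⁿ ≥ 9 ÷ (3/19975) = 59925.
6⁶ = 46656 falls short of 59925 but 6⁷ = 279936 reaches it, so n = 7.

7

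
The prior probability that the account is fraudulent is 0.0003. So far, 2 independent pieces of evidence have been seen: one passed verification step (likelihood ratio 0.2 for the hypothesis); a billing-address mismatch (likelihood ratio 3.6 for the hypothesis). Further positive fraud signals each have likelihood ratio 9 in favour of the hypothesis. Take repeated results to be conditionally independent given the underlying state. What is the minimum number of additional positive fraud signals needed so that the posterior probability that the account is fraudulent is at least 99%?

Prior odds = 0.0003/0.9997 = 3/9997.
Combined Bayes factor of the evidence already in hand = 0.2 × 3.6 = 0.72.
Odds after that evidence = (3/9997) × 0.72 = 54/249925.
Target odds = 0.99/0.01 = 99.
Need 9ⁿ ≥ 99 ÷ (54/249925) = 2749175/6.
9⁵ = 59049 falls short of 2749175/6 but 9⁶ = 531441 reaches it, so n = 6.

6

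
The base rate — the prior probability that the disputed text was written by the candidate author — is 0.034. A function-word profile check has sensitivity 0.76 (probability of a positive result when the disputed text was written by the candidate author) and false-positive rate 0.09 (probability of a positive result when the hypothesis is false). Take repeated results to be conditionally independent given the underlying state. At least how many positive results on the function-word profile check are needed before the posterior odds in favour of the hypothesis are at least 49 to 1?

4

Prior odds = 0.034/0.966 = 17/483.
Likelihood ratio of a positive result = 0.76/0.09 = 76/9.
Target odds = 49.
Require (76/9)ⁿ ≥ 49 ÷ (17/483) = 23667/17.
(76/9)³ = 438976/729 falls short of 23667/17 but (76/9)⁴ = 33362176/6561 reaches it, so n = 4.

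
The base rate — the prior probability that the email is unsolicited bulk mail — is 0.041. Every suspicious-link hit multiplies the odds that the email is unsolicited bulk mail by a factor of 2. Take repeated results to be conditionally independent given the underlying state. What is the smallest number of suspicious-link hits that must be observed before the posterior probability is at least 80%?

Prior odds = 0.041/0.959 = 41/959.
Likelihood ratio per suspicious-link hit = 2.
Target posterior odds = 0.8/0.2 = 4.
Require 2ⁿ ≥ 4 ÷ (41/959) = 3836/41.
2⁶ = 64 falls short of 3836/41 but 2⁷ = 128 reaches it, so n = 7.

7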